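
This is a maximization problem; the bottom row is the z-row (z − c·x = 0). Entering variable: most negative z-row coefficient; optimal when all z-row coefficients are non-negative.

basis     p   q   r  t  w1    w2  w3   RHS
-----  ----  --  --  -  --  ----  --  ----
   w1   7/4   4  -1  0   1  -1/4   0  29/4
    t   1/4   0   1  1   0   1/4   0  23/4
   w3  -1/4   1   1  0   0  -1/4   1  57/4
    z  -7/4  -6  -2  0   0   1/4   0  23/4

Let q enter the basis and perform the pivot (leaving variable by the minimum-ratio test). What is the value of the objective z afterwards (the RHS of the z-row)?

Ratio test on column q — row 1: (29/4)/4 = 29/16; row 2: entry 0 ≤ 0; row 3: (57/4)/1 = 57/4. Minimum is 29/16 at row 1 (w1 leaves); pivot element 4.
Pivot on row 1; the z-row RHS becomes 23/4 − (-6)·(29/16) = 133/8.

133/8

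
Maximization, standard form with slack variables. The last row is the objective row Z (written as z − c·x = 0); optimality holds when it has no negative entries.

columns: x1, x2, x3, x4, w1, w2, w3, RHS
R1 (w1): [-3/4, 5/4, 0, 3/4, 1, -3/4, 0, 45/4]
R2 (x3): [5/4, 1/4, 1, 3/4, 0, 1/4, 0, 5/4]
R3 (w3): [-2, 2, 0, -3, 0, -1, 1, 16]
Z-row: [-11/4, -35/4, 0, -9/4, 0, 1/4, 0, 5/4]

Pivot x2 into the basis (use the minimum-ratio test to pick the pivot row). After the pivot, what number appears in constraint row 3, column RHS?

6

Ratio test on column x2 — row 1: (45/4)/(5/4) = 9; row 2: (5/4)/(1/4) = 5; row 3: 16/2 = 8. Minimum is 5 at row 2 (x3 leaves); pivot element 1/4.
Divide row 2 by 1/4; eliminate column x2 from the other rows.
Row 3 update in column RHS: 16 − 2·5 = 6.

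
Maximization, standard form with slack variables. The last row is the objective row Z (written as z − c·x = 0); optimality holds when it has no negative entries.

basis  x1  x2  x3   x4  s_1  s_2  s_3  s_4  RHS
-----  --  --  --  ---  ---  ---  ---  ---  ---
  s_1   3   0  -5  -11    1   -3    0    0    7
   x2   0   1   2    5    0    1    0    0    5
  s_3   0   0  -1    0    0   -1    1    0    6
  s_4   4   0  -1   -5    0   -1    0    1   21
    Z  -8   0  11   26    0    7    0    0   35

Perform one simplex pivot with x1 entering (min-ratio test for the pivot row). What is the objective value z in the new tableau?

Ratio test on column x1 — row 1: 7/3 = 7/3; row 2: entry 0 ≤ 0; row 3: entry 0 ≤ 0; row 4: 21/4 = 21/4. Minimum is 7/3 at row 1 (s_1 leaves); pivot element 3.
Pivot on row 1; the Z-row RHS becomes 35 − (-8)·(7/3) = 161/3.

161/3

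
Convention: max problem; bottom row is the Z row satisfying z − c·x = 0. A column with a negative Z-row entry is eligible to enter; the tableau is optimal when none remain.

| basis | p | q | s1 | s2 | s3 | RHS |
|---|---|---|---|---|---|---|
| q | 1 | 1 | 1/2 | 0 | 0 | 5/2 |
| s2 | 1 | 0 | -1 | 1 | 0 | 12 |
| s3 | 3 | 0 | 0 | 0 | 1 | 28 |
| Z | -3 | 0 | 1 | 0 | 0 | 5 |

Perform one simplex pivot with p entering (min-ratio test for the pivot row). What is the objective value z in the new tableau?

25/2

Ratio test on column p — row 1: (5/2)/1 = 5/2; row 2: 12/1 = 12; row 3: 28/3 = 28/3. Minimum is 5/2 at row 1 (q leaves); pivot element 1.
Pivot on row 1; the Z-row RHS becomes 5 − (-3)·(5/2) = 25/2.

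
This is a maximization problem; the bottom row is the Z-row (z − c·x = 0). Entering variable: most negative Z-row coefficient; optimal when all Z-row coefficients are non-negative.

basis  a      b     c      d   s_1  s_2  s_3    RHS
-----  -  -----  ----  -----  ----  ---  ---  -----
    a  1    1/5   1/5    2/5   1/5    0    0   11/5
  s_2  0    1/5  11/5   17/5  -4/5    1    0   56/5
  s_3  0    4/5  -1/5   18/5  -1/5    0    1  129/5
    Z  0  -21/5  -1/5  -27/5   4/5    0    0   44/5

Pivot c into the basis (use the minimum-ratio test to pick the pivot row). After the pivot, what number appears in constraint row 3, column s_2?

1/11

Ratio test on column c — row 1: (11/5)/(1/5) = 11; row 2: (56/5)/(11/5) = 56/11; row 3: entry -1/5 ≤ 0. Minimum is 56/11 at row 2 (s_2 leaves); pivot element 11/5.
Divide row 2 by 11/5; eliminate column c from the other rows.
Row 3 update in column s_2: 0 − (-1/5)·(5/11) = 1/11.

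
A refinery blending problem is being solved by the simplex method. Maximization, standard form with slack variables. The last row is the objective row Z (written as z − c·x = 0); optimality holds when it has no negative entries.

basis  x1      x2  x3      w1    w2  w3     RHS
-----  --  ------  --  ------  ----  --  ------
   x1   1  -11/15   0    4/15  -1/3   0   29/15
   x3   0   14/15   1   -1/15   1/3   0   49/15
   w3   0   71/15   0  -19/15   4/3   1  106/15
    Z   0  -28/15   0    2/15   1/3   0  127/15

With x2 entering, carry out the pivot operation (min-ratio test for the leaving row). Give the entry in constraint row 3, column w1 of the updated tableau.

-19/71

Ratio test on column x2 — row 1: entry -11/15 ≤ 0; row 2: (49/15)/(14/15) = 7/2; row 3: (106/15)/(71/15) = 106/71. Minimum is 106/71 at row 3 (w3 leaves); pivot element 71/15.
Divide row 3 by 71/15; eliminate column x2 from the other rows.
In the new row 3, the w1 entry is the old entry divided by the pivot: (-19/15)/(71/15) = -19/71.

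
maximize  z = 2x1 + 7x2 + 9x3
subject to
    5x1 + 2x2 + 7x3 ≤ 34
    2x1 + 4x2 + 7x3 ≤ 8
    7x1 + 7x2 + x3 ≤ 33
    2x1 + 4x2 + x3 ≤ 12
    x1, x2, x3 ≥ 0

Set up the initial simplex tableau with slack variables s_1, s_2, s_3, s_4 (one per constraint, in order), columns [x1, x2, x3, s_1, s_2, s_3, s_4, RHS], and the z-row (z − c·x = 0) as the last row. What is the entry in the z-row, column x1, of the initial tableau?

The z-row carries the negated objective coefficients: the x1 entry is -2.

-2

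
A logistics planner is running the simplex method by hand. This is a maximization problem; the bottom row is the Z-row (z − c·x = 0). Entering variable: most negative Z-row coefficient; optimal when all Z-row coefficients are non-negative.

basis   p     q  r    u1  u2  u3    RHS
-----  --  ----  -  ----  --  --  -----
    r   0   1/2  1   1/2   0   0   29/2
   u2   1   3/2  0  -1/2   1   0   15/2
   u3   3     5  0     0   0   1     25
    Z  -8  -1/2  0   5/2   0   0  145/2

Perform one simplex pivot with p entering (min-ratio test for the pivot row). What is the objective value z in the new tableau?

Ratio test on column p — row 1: entry 0 ≤ 0; row 2: (15/2)/1 = 15/2; row 3: 25/3 = 25/3. Minimum is 15/2 at row 2 (u2 leaves); pivot element 1.
Pivot on row 2; the Z-row RHS becomes 145/2 − (-8)·(15/2) = 265/2.

265/2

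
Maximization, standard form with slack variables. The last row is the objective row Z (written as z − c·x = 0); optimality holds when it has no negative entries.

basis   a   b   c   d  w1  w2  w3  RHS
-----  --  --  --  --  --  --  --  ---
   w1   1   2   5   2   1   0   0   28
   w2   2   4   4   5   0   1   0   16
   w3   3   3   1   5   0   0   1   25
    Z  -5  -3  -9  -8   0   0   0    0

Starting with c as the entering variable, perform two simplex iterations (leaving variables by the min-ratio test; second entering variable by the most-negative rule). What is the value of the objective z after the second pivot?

40

Ratio test on column c — row 1: 28/5 = 28/5; row 2: 16/4 = 4; row 3: 25/1 = 25. Minimum is 4 at row 2 (w2 leaves); pivot element 4.
Pivot on row 2; the Z-row RHS becomes 0 − (-9)·4 = 36.
Next entering variable (most negative Z-row entry -1/2): a.
Ratio test on column a — row 1: entry -3/2 ≤ 0; row 2: 4/(1/2) = 8; row 3: 21/(5/2) = 42/5. Minimum is 8 at row 2 (c leaves); pivot element 1/2.
After the second pivot the Z-row RHS is 36 − (-1/2)·8 = 40.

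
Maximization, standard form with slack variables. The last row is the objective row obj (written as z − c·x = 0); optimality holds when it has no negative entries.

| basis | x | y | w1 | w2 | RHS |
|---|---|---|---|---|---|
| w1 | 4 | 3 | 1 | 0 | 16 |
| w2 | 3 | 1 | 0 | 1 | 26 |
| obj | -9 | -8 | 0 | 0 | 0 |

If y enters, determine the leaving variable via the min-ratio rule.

w1

Column y entries and ratios — w1: 16/3 = 16/3; w2: 26/1 = 26.
Smallest ratio is 16/3 in the row of w1, so w1 leaves.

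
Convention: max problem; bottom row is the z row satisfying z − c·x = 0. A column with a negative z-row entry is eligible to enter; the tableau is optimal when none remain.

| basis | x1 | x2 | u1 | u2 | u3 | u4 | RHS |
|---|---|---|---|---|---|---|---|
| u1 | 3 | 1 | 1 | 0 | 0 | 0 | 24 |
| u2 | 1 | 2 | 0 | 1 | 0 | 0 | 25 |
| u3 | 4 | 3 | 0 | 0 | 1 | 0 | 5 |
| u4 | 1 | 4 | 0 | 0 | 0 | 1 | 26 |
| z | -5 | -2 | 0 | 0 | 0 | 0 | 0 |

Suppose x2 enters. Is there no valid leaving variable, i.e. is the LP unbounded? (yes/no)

Column x2 has positive entries in row(s) 1, 2, 3, 4, so the ratio test bounds it — not unbounded.

no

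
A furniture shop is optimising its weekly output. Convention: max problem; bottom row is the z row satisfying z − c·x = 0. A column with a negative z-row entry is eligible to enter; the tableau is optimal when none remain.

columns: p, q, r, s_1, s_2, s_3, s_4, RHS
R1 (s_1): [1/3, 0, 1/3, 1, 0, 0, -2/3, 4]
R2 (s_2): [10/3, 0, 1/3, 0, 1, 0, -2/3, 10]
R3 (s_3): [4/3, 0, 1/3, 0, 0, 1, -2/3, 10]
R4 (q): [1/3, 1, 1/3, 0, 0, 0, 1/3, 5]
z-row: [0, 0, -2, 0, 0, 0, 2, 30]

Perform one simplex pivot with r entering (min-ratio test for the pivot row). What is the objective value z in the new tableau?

Ratio test on column r — row 1: 4/(1/3) = 12; row 2: 10/(1/3) = 30; row 3: 10/(1/3) = 30; row 4: 5/(1/3) = 15. Minimum is 12 at row 1 (s_1 leaves); pivot element 1/3.
Pivot on row 1; the z-row RHS becomes 30 − (-2)·12 = 54.

54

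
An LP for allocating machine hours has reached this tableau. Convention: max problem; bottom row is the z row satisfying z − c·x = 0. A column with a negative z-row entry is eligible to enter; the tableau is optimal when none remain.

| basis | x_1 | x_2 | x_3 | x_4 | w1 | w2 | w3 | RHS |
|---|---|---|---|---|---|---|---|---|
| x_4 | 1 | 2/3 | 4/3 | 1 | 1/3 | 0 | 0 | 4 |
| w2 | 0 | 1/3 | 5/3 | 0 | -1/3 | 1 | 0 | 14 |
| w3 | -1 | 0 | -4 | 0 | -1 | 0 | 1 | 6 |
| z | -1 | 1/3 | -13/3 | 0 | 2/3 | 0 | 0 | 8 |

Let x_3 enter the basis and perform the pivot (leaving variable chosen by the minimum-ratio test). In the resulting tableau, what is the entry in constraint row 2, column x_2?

-1/2

Ratio test on column x_3 — row 1: 4/(4/3) = 3; row 2: 14/(5/3) = 42/5; row 3: entry -4 ≤ 0. Minimum is 3 at row 1 (x_4 leaves); pivot element 4/3.
Divide row 1 by 4/3; eliminate column x_3 from the other rows.
Row 2 update in column x_2: 1/3 − (5/3)·(1/2) = -1/2.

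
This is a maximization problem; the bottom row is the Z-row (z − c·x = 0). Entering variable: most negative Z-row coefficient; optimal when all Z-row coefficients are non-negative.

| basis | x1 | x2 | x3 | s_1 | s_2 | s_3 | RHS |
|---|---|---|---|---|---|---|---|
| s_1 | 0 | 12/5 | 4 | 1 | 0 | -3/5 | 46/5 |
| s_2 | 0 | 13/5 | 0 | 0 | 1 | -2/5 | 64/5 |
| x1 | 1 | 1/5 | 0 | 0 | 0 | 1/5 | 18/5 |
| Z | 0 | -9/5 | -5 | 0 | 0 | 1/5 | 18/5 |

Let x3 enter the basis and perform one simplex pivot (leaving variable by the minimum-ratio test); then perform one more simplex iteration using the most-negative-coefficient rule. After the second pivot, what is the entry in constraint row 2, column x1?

Ratio test on column x3 — row 1: (46/5)/4 = 23/10; row 2: entry 0 ≤ 0; row 3: entry 0 ≤ 0. Minimum is 23/10 at row 1 (s_1 leaves); pivot element 4.
Divide row 1 by 4; eliminate column x3 from the other rows.
Second iteration: most negative Z-row entry is -11/20 in column s_3, so s_3 enters.
Ratio test on column s_3 — row 1: entry -3/20 ≤ 0; row 2: entry -2/5 ≤ 0; row 3: (18/5)/(1/5) = 18. Minimum is 18 at row 3 (x1 leaves); pivot element 1/5.
Divide row 3 by 1/5; eliminate column s_3 from the other rows.
After both pivots, the entry at constraint row 2, column x1 is 2.

2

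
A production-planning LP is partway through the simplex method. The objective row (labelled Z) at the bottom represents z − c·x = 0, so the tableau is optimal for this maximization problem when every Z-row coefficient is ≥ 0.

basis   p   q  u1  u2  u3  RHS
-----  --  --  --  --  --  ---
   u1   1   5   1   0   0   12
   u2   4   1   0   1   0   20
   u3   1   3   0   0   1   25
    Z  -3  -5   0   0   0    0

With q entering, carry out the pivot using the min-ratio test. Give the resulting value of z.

12

Ratio test on column q — row 1: 12/5 = 12/5; row 2: 20/1 = 20; row 3: 25/3 = 25/3. Minimum is 12/5 at row 1 (u1 leaves); pivot element 5.
Pivot on row 1; the Z-row RHS becomes 0 − (-5)·(12/5) = 12.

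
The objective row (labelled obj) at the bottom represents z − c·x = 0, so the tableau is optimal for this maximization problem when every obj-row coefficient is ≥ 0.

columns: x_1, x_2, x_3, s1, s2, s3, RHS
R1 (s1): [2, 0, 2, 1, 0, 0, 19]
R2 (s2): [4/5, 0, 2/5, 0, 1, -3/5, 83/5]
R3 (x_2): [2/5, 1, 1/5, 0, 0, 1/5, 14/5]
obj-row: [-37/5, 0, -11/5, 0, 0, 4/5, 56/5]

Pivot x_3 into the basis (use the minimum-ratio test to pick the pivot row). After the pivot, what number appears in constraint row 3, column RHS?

Ratio test on column x_3 — row 1: 19/2 = 19/2; row 2: (83/5)/(2/5) = 83/2; row 3: (14/5)/(1/5) = 14. Minimum is 19/2 at row 1 (s1 leaves); pivot element 2.
Divide row 1 by 2; eliminate column x_3 from the other rows.
Row 3 update in column RHS: 14/5 − (1/5)·(19/2) = 9/10.

9/10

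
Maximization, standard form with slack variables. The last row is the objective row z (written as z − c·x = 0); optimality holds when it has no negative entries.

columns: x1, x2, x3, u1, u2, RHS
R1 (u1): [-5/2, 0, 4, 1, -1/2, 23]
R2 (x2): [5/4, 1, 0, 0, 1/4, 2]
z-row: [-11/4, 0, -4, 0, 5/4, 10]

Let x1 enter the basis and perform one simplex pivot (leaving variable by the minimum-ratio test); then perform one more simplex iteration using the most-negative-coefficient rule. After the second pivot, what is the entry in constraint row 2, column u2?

1/5

Ratio test on column x1 — row 1: entry -5/2 ≤ 0; row 2: 2/(5/4) = 8/5. Minimum is 8/5 at row 2 (x2 leaves); pivot element 5/4.
Divide row 2 by 5/4; eliminate column x1 from the other rows.
Second iteration: most negative z-row entry is -4 in column x3, so x3 enters.
Ratio test on column x3 — row 1: 27/4 = 27/4; row 2: entry 0 ≤ 0. Minimum is 27/4 at row 1 (u1 leaves); pivot element 4.
Divide row 1 by 4; eliminate column x3 from the other rows.
After both pivots, the entry at constraint row 2, column u2 is 1/5.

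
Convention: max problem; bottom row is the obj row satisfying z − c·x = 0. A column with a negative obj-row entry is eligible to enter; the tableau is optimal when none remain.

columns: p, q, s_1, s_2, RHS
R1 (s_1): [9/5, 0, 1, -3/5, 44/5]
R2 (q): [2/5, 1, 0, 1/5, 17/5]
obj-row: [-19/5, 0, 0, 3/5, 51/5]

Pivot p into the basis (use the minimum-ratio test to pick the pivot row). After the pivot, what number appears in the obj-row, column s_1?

Ratio test on column p — row 1: (44/5)/(9/5) = 44/9; row 2: (17/5)/(2/5) = 17/2. Minimum is 44/9 at row 1 (s_1 leaves); pivot element 9/5.
Divide row 1 by 9/5; eliminate column p from the other rows.
obj-row update in column s_1: 0 − (-19/5)·(5/9) = 19/9.

19/9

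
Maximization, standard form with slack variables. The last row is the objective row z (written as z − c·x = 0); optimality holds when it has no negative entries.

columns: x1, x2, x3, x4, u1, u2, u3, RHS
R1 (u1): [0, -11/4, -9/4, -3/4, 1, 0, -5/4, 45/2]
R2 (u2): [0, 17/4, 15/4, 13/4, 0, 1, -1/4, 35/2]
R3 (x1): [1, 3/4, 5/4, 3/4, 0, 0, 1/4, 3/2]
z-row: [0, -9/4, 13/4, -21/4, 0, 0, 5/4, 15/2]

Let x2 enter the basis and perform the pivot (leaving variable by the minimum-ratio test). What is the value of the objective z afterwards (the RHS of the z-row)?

Ratio test on column x2 — row 1: entry -11/4 ≤ 0; row 2: (35/2)/(17/4) = 70/17; row 3: (3/2)/(3/4) = 2. Minimum is 2 at row 3 (x1 leaves); pivot element 3/4.
Pivot on row 3; the z-row RHS becomes 15/2 − (-9/4)·2 = 12.

12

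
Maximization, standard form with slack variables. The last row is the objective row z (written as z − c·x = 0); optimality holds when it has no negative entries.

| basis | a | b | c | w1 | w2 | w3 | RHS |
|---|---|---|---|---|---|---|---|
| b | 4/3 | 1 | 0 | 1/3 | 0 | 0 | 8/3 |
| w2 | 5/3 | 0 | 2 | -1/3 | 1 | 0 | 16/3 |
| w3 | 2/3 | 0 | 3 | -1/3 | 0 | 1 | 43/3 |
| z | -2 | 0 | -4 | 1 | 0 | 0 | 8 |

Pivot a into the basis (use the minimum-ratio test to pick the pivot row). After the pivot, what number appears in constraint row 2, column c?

Ratio test on column a — row 1: (8/3)/(4/3) = 2; row 2: (16/3)/(5/3) = 16/5; row 3: (43/3)/(2/3) = 43/2. Minimum is 2 at row 1 (b leaves); pivot element 4/3.
Divide row 1 by 4/3; eliminate column a from the other rows.
Row 2 update in column c: 2 − (5/3)·0 = 2.

2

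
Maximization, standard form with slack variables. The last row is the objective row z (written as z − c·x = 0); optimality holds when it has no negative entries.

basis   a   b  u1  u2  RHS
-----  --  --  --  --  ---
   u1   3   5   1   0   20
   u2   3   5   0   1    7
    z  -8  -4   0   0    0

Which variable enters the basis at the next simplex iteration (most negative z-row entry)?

a

Negative z-row entries: a: -8, b: -4.
The most negative is -8 in column a, so a enters.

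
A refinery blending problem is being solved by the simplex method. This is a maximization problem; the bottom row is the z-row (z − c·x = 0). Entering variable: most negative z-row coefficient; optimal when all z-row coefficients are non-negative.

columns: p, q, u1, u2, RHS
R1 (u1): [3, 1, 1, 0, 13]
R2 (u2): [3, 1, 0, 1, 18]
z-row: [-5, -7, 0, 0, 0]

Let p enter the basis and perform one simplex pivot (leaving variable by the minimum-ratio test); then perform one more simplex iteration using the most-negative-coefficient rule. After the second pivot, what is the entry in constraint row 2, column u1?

Ratio test on column p — row 1: 13/3 = 13/3; row 2: 18/3 = 6. Minimum is 13/3 at row 1 (u1 leaves); pivot element 3.
Divide row 1 by 3; eliminate column p from the other rows.
Second iteration: most negative z-row entry is -16/3 in column q, so q enters.
Ratio test on column q — row 1: (13/3)/(1/3) = 13; row 2: entry 0 ≤ 0. Minimum is 13 at row 1 (p leaves); pivot element 1/3.
Divide row 1 by 1/3; eliminate column q from the other rows.
After both pivots, the entry at constraint row 2, column u1 is -1.

-1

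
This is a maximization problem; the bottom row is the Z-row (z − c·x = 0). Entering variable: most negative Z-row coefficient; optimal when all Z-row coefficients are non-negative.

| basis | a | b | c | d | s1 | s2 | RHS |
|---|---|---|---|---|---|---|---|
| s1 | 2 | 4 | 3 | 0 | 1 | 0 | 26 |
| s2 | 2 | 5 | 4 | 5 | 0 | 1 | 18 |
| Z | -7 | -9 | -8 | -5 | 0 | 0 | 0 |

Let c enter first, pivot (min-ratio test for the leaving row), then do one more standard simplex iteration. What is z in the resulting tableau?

Ratio test on column c — row 1: 26/3 = 26/3; row 2: 18/4 = 9/2. Minimum is 9/2 at row 2 (s2 leaves); pivot element 4.
Pivot on row 2; the Z-row RHS becomes 0 − (-8)·(9/2) = 36.
Next entering variable (most negative Z-row entry -3): a.
Ratio test on column a — row 1: (25/2)/(1/2) = 25; row 2: (9/2)/(1/2) = 9. Minimum is 9 at row 2 (c leaves); pivot element 1/2.
After the second pivot the Z-row RHS is 36 − (-3)·9 = 63.

63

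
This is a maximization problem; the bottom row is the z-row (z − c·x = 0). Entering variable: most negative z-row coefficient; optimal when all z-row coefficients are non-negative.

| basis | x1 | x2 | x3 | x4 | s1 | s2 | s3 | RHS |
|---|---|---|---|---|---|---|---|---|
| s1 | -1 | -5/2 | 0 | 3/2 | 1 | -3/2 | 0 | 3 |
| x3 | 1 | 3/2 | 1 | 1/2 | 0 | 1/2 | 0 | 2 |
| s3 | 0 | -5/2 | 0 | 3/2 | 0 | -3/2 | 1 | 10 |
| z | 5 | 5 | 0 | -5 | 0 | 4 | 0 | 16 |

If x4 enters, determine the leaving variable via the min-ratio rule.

s1

Column x4 entries and ratios — s1: 3/(3/2) = 2; x3: 2/(1/2) = 4; s3: 10/(3/2) = 20/3.
Smallest ratio is 2 in the row of s1, so s1 leaves.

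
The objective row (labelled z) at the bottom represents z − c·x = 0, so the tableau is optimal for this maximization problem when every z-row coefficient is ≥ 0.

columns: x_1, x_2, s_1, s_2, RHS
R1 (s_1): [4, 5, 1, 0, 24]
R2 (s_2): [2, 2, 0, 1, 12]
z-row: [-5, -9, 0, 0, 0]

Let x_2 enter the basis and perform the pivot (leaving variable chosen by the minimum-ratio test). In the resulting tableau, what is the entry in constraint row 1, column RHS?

Ratio test on column x_2 — row 1: 24/5 = 24/5; row 2: 12/2 = 6. Minimum is 24/5 at row 1 (s_1 leaves); pivot element 5.
Divide row 1 by 5; eliminate column x_2 from the other rows.
In the new row 1, the RHS entry is the old entry divided by the pivot: 24/5 = 24/5.

24/5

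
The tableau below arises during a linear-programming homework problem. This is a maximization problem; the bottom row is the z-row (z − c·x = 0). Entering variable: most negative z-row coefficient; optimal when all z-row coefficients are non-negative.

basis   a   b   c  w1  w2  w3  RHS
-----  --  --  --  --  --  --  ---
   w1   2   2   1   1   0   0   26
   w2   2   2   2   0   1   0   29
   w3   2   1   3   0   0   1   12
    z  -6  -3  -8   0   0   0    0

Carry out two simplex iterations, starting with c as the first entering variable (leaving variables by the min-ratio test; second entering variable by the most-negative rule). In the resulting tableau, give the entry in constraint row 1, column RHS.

14

Ratio test on column c — row 1: 26/1 = 26; row 2: 29/2 = 29/2; row 3: 12/3 = 4. Minimum is 4 at row 3 (w3 leaves); pivot element 3.
Divide row 3 by 3; eliminate column c from the other rows.
Second iteration: most negative z-row entry is -2/3 in column a, so a enters.
Ratio test on column a — row 1: 22/(4/3) = 33/2; row 2: 21/(2/3) = 63/2; row 3: 4/(2/3) = 6. Minimum is 6 at row 3 (c leaves); pivot element 2/3.
Divide row 3 by 2/3; eliminate column a from the other rows.
After both pivots, the entry at constraint row 1, column RHS is 14.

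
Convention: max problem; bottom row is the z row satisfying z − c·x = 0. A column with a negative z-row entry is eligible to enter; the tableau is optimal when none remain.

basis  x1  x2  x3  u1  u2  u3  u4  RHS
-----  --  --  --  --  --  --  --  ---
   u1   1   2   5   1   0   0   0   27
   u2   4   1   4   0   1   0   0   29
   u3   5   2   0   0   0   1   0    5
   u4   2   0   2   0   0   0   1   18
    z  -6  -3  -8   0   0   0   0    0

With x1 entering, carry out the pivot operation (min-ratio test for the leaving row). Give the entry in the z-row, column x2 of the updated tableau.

-3/5

Ratio test on column x1 — row 1: 27/1 = 27; row 2: 29/4 = 29/4; row 3: 5/5 = 1; row 4: 18/2 = 9. Minimum is 1 at row 3 (u3 leaves); pivot element 5.
Divide row 3 by 5; eliminate column x1 from the other rows.
z-row update in column x2: -3 − (-6)·(2/5) = -3/5.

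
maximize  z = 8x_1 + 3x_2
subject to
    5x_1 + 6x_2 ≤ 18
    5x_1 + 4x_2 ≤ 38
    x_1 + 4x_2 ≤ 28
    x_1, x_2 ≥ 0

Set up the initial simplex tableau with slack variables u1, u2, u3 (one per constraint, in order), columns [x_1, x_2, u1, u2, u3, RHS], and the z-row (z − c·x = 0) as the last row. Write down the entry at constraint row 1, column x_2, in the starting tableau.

6

Constraint 1 has coefficient 6 on x_2.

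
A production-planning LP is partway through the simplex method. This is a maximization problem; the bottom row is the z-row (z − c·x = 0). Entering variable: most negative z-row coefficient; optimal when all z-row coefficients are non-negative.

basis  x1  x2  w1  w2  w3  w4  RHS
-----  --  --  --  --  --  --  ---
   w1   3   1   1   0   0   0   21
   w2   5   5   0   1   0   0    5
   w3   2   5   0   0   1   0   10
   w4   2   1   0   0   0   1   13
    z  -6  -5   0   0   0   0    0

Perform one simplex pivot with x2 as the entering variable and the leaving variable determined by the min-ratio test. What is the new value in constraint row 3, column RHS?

5

Ratio test on column x2 — row 1: 21/1 = 21; row 2: 5/5 = 1; row 3: 10/5 = 2; row 4: 13/1 = 13. Minimum is 1 at row 2 (w2 leaves); pivot element 5.
Divide row 2 by 5; eliminate column x2 from the other rows.
Row 3 update in column RHS: 10 − 5·1 = 5.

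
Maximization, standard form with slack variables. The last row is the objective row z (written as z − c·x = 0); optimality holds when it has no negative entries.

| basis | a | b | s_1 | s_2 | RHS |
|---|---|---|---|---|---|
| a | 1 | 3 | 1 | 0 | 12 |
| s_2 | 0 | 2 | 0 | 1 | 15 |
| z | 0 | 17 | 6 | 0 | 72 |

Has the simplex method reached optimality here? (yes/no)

yes

Every z-row coefficient is ≥ 0, so the tableau is optimal.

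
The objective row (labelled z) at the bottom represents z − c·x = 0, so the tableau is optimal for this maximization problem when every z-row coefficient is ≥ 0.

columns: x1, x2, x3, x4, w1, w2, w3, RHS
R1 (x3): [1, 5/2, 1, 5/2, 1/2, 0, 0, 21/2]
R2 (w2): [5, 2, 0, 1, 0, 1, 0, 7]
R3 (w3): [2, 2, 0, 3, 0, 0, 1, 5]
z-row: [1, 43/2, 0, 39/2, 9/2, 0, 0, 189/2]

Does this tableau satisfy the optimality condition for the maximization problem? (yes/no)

yes

Every z-row coefficient is ≥ 0, so the tableau is optimal.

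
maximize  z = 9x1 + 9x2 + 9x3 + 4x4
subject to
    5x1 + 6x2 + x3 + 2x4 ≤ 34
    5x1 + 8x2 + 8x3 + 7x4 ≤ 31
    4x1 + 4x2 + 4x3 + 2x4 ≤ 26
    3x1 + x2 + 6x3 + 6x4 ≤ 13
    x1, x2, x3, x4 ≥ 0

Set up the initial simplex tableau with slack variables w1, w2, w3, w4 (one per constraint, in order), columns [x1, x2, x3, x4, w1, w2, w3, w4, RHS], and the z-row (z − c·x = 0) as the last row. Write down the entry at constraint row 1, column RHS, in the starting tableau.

34

The RHS of constraint 1 is b_1 = 34.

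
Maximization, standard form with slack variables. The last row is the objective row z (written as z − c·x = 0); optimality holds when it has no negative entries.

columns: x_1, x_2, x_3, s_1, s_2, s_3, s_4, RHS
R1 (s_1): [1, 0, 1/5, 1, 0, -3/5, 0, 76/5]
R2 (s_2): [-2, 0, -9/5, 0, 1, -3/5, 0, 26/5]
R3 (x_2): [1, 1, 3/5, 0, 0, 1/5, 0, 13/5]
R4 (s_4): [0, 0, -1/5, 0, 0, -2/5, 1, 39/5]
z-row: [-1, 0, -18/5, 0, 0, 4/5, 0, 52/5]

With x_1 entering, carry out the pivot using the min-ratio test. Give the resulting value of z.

Ratio test on column x_1 — row 1: (76/5)/1 = 76/5; row 2: entry -2 ≤ 0; row 3: (13/5)/1 = 13/5; row 4: entry 0 ≤ 0. Minimum is 13/5 at row 3 (x_2 leaves); pivot element 1.
Pivot on row 3; the z-row RHS becomes 52/5 − (-1)·(13/5) = 13.

13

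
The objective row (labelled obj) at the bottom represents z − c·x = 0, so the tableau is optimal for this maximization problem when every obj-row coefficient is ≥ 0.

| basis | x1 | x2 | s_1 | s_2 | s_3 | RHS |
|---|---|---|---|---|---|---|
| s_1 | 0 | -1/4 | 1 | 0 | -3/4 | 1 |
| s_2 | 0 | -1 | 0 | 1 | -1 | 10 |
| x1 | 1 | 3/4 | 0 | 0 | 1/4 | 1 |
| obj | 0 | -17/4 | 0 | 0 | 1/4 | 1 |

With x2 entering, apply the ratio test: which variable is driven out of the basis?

x1

Column x2 entries and ratios — s_1: -1/4 ≤ 0, skip; s_2: -1 ≤ 0, skip; x1: 1/(3/4) = 4/3.
Smallest ratio is 4/3 in the row of x1, so x1 leaves.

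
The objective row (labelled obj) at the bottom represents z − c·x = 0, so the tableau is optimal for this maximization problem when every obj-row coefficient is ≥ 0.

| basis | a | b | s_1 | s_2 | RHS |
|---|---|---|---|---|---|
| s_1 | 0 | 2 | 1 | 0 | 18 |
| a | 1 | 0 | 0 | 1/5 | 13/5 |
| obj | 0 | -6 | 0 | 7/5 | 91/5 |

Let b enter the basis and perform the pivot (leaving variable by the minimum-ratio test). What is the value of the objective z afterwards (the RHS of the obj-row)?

361/5

Ratio test on column b — row 1: 18/2 = 9; row 2: entry 0 ≤ 0. Minimum is 9 at row 1 (s_1 leaves); pivot element 2.
Pivot on row 1; the obj-row RHS becomes 91/5 − (-6)·9 = 361/5.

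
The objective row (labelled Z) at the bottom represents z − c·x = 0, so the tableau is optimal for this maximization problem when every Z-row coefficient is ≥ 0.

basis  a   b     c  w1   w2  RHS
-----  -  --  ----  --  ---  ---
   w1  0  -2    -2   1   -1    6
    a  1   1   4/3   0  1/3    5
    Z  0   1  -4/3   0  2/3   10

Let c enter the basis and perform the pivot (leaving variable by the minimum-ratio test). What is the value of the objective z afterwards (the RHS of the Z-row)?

Ratio test on column c — row 1: entry -2 ≤ 0; row 2: 5/(4/3) = 15/4. Minimum is 15/4 at row 2 (a leaves); pivot element 4/3.
Pivot on row 2; the Z-row RHS becomes 10 − (-4/3)·(15/4) = 15.

15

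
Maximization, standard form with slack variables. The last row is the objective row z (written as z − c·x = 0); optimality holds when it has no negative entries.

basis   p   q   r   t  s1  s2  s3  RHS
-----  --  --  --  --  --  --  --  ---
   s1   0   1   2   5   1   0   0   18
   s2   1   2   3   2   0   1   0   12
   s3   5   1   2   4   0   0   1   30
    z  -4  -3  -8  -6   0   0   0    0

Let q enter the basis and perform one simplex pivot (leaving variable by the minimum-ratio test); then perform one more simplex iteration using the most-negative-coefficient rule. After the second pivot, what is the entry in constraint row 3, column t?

Ratio test on column q — row 1: 18/1 = 18; row 2: 12/2 = 6; row 3: 30/1 = 30. Minimum is 6 at row 2 (s2 leaves); pivot element 2.
Divide row 2 by 2; eliminate column q from the other rows.
Second iteration: most negative z-row entry is -7/2 in column r, so r enters.
Ratio test on column r — row 1: 12/(1/2) = 24; row 2: 6/(3/2) = 4; row 3: 24/(1/2) = 48. Minimum is 4 at row 2 (q leaves); pivot element 3/2.
Divide row 2 by 3/2; eliminate column r from the other rows.
After both pivots, the entry at constraint row 3, column t is 8/3.

8/3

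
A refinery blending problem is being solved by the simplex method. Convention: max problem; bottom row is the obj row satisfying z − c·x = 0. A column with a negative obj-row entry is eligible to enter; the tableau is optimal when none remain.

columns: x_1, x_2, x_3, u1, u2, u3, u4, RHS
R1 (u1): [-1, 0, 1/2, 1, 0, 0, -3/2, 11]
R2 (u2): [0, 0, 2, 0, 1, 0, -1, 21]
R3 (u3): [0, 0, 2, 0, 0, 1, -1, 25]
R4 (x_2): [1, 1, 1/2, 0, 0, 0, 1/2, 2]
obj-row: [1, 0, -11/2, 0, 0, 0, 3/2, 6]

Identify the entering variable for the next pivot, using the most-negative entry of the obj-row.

Negative obj-row entries: x_3: -11/2.
The most negative is -11/2 in column x_3, so x_3 enters.

x_3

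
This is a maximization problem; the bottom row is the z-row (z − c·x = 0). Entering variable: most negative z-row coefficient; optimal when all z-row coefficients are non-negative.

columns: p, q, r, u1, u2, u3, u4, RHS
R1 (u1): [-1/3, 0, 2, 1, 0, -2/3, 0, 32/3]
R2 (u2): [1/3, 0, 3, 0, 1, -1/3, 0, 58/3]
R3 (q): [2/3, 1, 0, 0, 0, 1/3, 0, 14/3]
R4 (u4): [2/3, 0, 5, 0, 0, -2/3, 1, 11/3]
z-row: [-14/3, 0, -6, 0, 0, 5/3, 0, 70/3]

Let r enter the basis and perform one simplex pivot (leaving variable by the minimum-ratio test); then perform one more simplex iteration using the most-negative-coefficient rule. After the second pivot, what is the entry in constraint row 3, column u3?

1

Ratio test on column r — row 1: (32/3)/2 = 16/3; row 2: (58/3)/3 = 58/9; row 3: entry 0 ≤ 0; row 4: (11/3)/5 = 11/15. Minimum is 11/15 at row 4 (u4 leaves); pivot element 5.
Divide row 4 by 5; eliminate column r from the other rows.
Second iteration: most negative z-row entry is -58/15 in column p, so p enters.
Ratio test on column p — row 1: entry -3/5 ≤ 0; row 2: entry -1/15 ≤ 0; row 3: (14/3)/(2/3) = 7; row 4: (11/15)/(2/15) = 11/2. Minimum is 11/2 at row 4 (r leaves); pivot element 2/15.
Divide row 4 by 2/15; eliminate column p from the other rows.
After both pivots, the entry at constraint row 3, column u3 is 1.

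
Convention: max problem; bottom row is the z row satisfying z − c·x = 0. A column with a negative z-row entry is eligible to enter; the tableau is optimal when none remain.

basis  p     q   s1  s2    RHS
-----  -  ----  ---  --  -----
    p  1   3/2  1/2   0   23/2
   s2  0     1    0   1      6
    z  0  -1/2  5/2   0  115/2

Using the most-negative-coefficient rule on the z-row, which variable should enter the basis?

q

Negative z-row entries: q: -1/2.
The most negative is -1/2 in column q, so q enters.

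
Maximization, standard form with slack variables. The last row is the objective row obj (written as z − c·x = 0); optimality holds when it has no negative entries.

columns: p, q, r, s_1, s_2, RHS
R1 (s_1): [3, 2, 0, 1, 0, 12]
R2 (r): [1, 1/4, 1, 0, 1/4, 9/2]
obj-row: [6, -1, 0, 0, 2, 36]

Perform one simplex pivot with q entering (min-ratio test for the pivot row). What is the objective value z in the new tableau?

42

Ratio test on column q — row 1: 12/2 = 6; row 2: (9/2)/(1/4) = 18. Minimum is 6 at row 1 (s_1 leaves); pivot element 2.
Pivot on row 1; the obj-row RHS becomes 36 − (-1)·6 = 42.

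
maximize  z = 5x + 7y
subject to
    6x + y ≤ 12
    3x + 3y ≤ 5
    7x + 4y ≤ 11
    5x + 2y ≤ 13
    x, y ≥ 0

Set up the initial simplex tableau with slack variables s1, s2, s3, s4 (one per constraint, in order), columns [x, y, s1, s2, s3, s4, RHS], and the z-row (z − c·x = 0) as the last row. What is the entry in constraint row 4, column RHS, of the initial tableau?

13

The RHS of constraint 4 is b_4 = 13.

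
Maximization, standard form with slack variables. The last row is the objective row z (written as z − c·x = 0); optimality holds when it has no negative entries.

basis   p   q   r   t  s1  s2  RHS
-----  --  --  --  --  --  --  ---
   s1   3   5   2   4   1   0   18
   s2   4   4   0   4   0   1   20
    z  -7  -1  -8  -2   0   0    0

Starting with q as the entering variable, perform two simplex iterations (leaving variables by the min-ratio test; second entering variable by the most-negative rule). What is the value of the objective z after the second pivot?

72

Ratio test on column q — row 1: 18/5 = 18/5; row 2: 20/4 = 5. Minimum is 18/5 at row 1 (s1 leaves); pivot element 5.
Pivot on row 1; the z-row RHS becomes 0 − (-1)·(18/5) = 18/5.
Next entering variable (most negative z-row entry -38/5): r.
Ratio test on column r — row 1: (18/5)/(2/5) = 9; row 2: entry -8/5 ≤ 0. Minimum is 9 at row 1 (q leaves); pivot element 2/5.
After the second pivot the z-row RHS is 18/5 − (-38/5)·9 = 72.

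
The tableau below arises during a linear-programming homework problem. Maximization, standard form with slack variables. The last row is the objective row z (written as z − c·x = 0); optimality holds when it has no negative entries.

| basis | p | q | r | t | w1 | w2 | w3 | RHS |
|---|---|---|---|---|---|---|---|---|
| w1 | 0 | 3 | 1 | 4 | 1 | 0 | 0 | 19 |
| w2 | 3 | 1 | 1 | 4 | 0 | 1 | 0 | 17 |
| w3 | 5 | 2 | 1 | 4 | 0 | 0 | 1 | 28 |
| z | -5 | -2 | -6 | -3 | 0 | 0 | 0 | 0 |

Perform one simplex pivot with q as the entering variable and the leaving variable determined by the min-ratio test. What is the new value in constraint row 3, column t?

Ratio test on column q — row 1: 19/3 = 19/3; row 2: 17/1 = 17; row 3: 28/2 = 14. Minimum is 19/3 at row 1 (w1 leaves); pivot element 3.
Divide row 1 by 3; eliminate column q from the other rows.
Row 3 update in column t: 4 − 2·(4/3) = 4/3.

4/3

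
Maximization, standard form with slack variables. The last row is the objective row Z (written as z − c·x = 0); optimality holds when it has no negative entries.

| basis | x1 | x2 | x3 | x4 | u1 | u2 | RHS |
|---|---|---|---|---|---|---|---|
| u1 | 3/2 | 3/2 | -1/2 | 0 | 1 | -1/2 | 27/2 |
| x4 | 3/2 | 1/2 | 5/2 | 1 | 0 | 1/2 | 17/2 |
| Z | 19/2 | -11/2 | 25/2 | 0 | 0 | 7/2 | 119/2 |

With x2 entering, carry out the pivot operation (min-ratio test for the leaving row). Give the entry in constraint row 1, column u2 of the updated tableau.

-1/3

Ratio test on column x2 — row 1: (27/2)/(3/2) = 9; row 2: (17/2)/(1/2) = 17. Minimum is 9 at row 1 (u1 leaves); pivot element 3/2.
Divide row 1 by 3/2; eliminate column x2 from the other rows.
In the new row 1, the u2 entry is the old entry divided by the pivot: (-1/2)/(3/2) = -1/3.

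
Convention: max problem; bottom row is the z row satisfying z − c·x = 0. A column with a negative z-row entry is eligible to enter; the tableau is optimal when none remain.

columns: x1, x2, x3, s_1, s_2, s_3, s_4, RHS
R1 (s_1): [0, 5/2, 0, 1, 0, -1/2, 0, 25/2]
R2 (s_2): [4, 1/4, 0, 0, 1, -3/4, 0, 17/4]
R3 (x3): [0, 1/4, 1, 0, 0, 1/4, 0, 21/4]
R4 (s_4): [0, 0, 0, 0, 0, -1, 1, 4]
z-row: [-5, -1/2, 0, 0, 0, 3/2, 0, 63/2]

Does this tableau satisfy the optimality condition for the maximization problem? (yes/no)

no

The z-row has a negative entry -5 in column x1, so it is not optimal.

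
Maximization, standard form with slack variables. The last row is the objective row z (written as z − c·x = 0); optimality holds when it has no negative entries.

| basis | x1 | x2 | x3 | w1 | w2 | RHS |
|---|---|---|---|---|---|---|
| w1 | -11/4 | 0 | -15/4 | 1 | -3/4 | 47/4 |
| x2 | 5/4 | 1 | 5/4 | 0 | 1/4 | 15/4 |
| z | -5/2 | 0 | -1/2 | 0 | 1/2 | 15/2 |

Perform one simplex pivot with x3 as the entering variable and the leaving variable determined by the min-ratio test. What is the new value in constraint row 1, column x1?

1

Ratio test on column x3 — row 1: entry -15/4 ≤ 0; row 2: (15/4)/(5/4) = 3. Minimum is 3 at row 2 (x2 leaves); pivot element 5/4.
Divide row 2 by 5/4; eliminate column x3 from the other rows.
Row 1 update in column x1: -11/4 − (-15/4)·1 = 1.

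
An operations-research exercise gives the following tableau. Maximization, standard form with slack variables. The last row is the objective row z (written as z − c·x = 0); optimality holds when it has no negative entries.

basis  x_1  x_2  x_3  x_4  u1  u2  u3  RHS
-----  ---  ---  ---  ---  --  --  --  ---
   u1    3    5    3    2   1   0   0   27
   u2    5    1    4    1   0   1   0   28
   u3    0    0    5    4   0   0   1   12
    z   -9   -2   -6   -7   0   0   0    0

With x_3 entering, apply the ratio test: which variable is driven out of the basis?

Column x_3 entries and ratios — u1: 27/3 = 9; u2: 28/4 = 7; u3: 12/5 = 12/5.
Smallest ratio is 12/5 in the row of u3, so u3 leaves.

u3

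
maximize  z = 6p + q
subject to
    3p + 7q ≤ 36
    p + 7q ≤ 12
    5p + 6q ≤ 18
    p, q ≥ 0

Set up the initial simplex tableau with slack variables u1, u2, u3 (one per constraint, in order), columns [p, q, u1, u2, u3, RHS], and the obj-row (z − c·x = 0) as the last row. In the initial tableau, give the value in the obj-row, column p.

-6

The obj-row carries the negated objective coefficients: the p entry is -6.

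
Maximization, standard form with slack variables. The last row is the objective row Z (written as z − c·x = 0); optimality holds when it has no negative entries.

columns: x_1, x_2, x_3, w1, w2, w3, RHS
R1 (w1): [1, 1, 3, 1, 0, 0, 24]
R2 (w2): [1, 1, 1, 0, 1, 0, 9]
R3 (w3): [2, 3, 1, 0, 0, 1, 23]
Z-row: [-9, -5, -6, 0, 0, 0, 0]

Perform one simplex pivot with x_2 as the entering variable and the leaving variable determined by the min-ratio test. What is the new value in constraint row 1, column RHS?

Ratio test on column x_2 — row 1: 24/1 = 24; row 2: 9/1 = 9; row 3: 23/3 = 23/3. Minimum is 23/3 at row 3 (w3 leaves); pivot element 3.
Divide row 3 by 3; eliminate column x_2 from the other rows.
Row 1 update in column RHS: 24 − 1·(23/3) = 49/3.

49/3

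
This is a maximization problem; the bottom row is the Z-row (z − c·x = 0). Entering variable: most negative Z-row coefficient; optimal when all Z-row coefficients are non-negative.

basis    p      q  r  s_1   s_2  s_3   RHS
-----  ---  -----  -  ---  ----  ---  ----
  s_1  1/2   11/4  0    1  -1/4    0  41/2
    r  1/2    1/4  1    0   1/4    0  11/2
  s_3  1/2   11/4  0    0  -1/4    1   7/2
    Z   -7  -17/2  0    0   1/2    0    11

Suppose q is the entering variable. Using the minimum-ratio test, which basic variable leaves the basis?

s_3

Column q entries and ratios — s_1: (41/2)/(11/4) = 82/11; r: (11/2)/(1/4) = 22; s_3: (7/2)/(11/4) = 14/11.
Smallest ratio is 14/11 in the row of s_3, so s_3 leaves.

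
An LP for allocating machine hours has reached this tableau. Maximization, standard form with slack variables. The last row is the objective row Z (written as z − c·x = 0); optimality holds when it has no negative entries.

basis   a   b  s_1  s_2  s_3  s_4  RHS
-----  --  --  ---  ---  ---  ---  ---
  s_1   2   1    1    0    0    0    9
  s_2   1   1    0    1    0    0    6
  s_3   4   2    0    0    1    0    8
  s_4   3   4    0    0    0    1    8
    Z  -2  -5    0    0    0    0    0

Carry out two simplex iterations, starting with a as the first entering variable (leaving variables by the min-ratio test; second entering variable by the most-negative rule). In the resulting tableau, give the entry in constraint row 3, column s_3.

2/5

Ratio test on column a — row 1: 9/2 = 9/2; row 2: 6/1 = 6; row 3: 8/4 = 2; row 4: 8/3 = 8/3. Minimum is 2 at row 3 (s_3 leaves); pivot element 4.
Divide row 3 by 4; eliminate column a from the other rows.
Second iteration: most negative Z-row entry is -4 in column b, so b enters.
Ratio test on column b — row 1: entry 0 ≤ 0; row 2: 4/(1/2) = 8; row 3: 2/(1/2) = 4; row 4: 2/(5/2) = 4/5. Minimum is 4/5 at row 4 (s_4 leaves); pivot element 5/2.
Divide row 4 by 5/2; eliminate column b from the other rows.
After both pivots, the entry at constraint row 3, column s_3 is 2/5.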